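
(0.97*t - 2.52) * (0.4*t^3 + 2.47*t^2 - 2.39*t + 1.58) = 0.388*t^4 + 1.3879*t^3 - 8.5427*t^2 + 7.5554*t - 3.9816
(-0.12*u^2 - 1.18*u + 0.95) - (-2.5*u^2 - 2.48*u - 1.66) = 2.38*u^2 + 1.3*u + 2.61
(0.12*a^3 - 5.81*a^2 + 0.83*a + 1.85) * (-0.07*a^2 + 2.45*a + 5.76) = -0.0084*a^5 + 0.7007*a^4 - 13.6014*a^3 - 31.5616*a^2 + 9.3133*a + 10.656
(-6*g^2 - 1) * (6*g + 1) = -36*g^3 - 6*g^2 - 6*g - 1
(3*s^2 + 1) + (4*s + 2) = 3*s^2 + 4*s + 3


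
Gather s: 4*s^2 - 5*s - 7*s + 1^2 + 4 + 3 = 4*s^2 - 12*s + 8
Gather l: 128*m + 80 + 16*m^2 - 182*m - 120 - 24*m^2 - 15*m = -8*m^2 - 69*m - 40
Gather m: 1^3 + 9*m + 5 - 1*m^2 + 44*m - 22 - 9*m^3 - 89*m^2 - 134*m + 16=-9*m^3 - 90*m^2 - 81*m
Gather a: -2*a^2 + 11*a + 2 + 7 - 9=-2*a^2 + 11*a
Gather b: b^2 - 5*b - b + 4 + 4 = b^2 - 6*b + 8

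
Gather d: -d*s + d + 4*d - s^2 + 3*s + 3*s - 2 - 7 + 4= d*(5 - s) - s^2 + 6*s - 5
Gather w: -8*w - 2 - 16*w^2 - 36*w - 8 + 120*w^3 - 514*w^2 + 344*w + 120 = 120*w^3 - 530*w^2 + 300*w + 110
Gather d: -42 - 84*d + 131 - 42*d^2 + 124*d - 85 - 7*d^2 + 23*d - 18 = -49*d^2 + 63*d - 14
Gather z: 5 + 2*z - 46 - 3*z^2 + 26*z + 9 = -3*z^2 + 28*z - 32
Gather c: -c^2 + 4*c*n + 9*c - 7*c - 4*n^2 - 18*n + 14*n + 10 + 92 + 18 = -c^2 + c*(4*n + 2) - 4*n^2 - 4*n + 120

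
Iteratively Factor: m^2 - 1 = (m - 1)*(m + 1)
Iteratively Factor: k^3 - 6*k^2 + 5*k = (k - 1)*(k^2 - 5*k) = (k - 5)*(k - 1)*(k)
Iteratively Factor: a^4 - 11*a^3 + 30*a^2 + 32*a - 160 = (a - 4)*(a^3 - 7*a^2 + 2*a + 40) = (a - 4)^2*(a^2 - 3*a - 10) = (a - 5)*(a - 4)^2*(a + 2)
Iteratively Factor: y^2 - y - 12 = (y - 4)*(y + 3)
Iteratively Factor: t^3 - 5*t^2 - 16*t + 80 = (t + 4)*(t^2 - 9*t + 20) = (t - 4)*(t + 4)*(t - 5)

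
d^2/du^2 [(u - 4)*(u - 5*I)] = 2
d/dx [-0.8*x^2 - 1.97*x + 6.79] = -1.6*x - 1.97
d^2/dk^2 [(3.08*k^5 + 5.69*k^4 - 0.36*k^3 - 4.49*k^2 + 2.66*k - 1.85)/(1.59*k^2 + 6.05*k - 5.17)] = (46.719288*k^7 + 502.818738*k^6 + 1225.504698*k^5 - 1921.165092*k^4 - 1133.534214*k^3 + 1643.09406*k^2 - 33.314886*k - 239.468262)/(4.019679*k^6 + 45.885015*k^5 + 135.383094*k^4 - 76.951765*k^3 - 440.207922*k^2 + 485.129535*k - 138.188413)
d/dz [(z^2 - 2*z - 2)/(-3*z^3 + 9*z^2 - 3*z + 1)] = (3*z^4 - 12*z^3 - 3*z^2 + 38*z - 8)/(9*z^6 - 54*z^5 + 99*z^4 - 60*z^3 + 27*z^2 - 6*z + 1)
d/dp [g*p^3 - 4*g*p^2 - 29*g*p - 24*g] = g*(3*p^2 - 8*p - 29)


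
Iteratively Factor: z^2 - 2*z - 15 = (z + 3)*(z - 5)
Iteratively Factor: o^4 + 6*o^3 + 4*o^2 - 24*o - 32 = (o + 4)*(o^3 + 2*o^2 - 4*o - 8) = (o + 2)*(o + 4)*(o^2 - 4) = (o + 2)^2*(o + 4)*(o - 2)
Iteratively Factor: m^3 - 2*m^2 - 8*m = (m - 4)*(m^2 + 2*m) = (m - 4)*(m + 2)*(m)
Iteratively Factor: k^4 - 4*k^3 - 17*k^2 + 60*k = (k)*(k^3 - 4*k^2 - 17*k + 60) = k*(k + 4)*(k^2 - 8*k + 15) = k*(k - 5)*(k + 4)*(k - 3)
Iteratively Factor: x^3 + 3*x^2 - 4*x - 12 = (x + 3)*(x^2 - 4) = (x + 2)*(x + 3)*(x - 2)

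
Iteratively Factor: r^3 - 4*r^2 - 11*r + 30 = (r - 2)*(r^2 - 2*r - 15) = (r - 5)*(r - 2)*(r + 3)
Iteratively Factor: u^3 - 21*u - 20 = (u + 1)*(u^2 - u - 20) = (u - 5)*(u + 1)*(u + 4)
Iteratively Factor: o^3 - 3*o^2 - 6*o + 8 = (o - 4)*(o^2 + o - 2) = (o - 4)*(o - 1)*(o + 2)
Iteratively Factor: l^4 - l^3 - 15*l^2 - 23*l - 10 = (l + 1)*(l^3 - 2*l^2 - 13*l - 10) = (l - 5)*(l + 1)*(l^2 + 3*l + 2) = (l - 5)*(l + 1)^2*(l + 2)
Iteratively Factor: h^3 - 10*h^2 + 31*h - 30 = (h - 3)*(h^2 - 7*h + 10) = (h - 3)*(h - 2)*(h - 5)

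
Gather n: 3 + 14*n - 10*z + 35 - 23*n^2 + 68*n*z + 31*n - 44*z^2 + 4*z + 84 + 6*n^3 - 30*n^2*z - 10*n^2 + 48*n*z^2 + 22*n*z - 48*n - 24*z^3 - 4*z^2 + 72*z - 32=6*n^3 + n^2*(-30*z - 33) + n*(48*z^2 + 90*z - 3) - 24*z^3 - 48*z^2 + 66*z + 90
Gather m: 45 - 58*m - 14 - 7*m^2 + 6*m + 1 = -7*m^2 - 52*m + 32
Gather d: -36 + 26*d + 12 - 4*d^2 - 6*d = -4*d^2 + 20*d - 24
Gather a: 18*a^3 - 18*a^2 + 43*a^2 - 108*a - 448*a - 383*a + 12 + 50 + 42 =18*a^3 + 25*a^2 - 939*a + 104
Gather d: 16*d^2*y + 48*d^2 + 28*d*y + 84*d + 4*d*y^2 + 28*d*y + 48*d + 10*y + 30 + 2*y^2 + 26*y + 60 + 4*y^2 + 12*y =d^2*(16*y + 48) + d*(4*y^2 + 56*y + 132) + 6*y^2 + 48*y + 90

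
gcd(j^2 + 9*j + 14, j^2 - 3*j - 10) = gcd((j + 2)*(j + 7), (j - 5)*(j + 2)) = j + 2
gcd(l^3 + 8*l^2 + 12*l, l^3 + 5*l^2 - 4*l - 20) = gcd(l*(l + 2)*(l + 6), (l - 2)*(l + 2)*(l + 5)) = l + 2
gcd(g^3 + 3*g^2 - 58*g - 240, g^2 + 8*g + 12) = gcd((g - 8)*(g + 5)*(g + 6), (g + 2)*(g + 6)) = g + 6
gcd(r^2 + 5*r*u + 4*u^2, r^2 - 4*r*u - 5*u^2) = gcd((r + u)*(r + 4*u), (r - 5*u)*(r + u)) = r + u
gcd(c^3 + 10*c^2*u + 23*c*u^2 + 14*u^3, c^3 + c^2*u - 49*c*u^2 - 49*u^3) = c^2 + 8*c*u + 7*u^2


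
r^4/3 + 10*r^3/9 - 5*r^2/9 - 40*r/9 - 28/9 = (r/3 + 1/3)*(r - 2)*(r + 2)*(r + 7/3)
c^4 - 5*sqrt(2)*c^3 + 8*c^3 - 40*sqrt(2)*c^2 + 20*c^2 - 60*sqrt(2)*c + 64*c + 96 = (c + 2)*(c + 6)*(c - 4*sqrt(2))*(c - sqrt(2))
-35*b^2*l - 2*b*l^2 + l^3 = l*(-7*b + l)*(5*b + l)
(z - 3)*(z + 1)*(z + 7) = z^3 + 5*z^2 - 17*z - 21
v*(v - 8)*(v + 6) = v^3 - 2*v^2 - 48*v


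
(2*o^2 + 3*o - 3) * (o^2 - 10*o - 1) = 2*o^4 - 17*o^3 - 35*o^2 + 27*o + 3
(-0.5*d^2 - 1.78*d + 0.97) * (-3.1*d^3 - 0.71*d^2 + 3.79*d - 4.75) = 1.55*d^5 + 5.873*d^4 - 3.6382*d^3 - 5.0599*d^2 + 12.1313*d - 4.6075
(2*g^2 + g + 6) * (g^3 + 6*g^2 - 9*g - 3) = 2*g^5 + 13*g^4 - 6*g^3 + 21*g^2 - 57*g - 18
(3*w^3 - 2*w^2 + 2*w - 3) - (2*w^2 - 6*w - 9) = 3*w^3 - 4*w^2 + 8*w + 6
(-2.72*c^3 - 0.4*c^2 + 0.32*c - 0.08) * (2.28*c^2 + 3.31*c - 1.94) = -6.2016*c^5 - 9.9152*c^4 + 4.6824*c^3 + 1.6528*c^2 - 0.8856*c + 0.1552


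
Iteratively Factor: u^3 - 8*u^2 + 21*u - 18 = (u - 2)*(u^2 - 6*u + 9) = (u - 3)*(u - 2)*(u - 3)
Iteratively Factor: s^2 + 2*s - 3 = (s + 3)*(s - 1)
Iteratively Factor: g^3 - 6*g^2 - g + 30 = (g + 2)*(g^2 - 8*g + 15) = (g - 5)*(g + 2)*(g - 3)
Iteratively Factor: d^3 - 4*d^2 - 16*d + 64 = (d + 4)*(d^2 - 8*d + 16) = (d - 4)*(d + 4)*(d - 4)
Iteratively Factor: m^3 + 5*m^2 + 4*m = (m + 1)*(m^2 + 4*m) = m*(m + 1)*(m + 4)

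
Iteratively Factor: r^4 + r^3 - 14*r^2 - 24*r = (r + 2)*(r^3 - r^2 - 12*r) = r*(r + 2)*(r^2 - r - 12) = r*(r - 4)*(r + 2)*(r + 3)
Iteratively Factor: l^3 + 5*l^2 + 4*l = (l + 1)*(l^2 + 4*l) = (l + 1)*(l + 4)*(l)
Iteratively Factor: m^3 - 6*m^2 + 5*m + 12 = (m - 3)*(m^2 - 3*m - 4) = (m - 3)*(m + 1)*(m - 4)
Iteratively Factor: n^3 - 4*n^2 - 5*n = (n)*(n^2 - 4*n - 5) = n*(n - 5)*(n + 1)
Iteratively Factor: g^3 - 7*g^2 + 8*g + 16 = (g - 4)*(g^2 - 3*g - 4) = (g - 4)^2*(g + 1)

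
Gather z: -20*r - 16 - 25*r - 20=-45*r - 36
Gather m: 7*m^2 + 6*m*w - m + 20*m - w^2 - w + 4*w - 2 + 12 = 7*m^2 + m*(6*w + 19) - w^2 + 3*w + 10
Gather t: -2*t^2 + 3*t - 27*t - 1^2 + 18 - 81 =-2*t^2 - 24*t - 64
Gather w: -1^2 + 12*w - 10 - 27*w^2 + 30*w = -27*w^2 + 42*w - 11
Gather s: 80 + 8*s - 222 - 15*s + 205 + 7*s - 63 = 0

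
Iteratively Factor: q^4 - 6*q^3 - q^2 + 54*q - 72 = (q - 4)*(q^3 - 2*q^2 - 9*q + 18) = (q - 4)*(q + 3)*(q^2 - 5*q + 6) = (q - 4)*(q - 3)*(q + 3)*(q - 2)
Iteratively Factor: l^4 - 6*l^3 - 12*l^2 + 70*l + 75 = (l - 5)*(l^3 - l^2 - 17*l - 15) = (l - 5)*(l + 3)*(l^2 - 4*l - 5) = (l - 5)*(l + 1)*(l + 3)*(l - 5)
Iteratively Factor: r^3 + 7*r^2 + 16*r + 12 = (r + 2)*(r^2 + 5*r + 6) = (r + 2)*(r + 3)*(r + 2)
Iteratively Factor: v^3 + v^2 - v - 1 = (v + 1)*(v^2 - 1) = (v - 1)*(v + 1)*(v + 1)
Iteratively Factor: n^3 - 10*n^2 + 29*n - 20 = (n - 5)*(n^2 - 5*n + 4) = (n - 5)*(n - 4)*(n - 1)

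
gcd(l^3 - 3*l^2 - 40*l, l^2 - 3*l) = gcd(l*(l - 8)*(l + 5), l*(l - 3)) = l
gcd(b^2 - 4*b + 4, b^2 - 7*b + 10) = b - 2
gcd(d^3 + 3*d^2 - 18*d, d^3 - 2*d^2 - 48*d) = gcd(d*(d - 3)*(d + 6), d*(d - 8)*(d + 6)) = d^2 + 6*d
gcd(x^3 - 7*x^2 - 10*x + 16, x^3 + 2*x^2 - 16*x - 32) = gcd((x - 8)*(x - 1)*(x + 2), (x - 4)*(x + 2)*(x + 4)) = x + 2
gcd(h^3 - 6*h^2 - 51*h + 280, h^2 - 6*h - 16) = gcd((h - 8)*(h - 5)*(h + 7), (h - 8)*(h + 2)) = h - 8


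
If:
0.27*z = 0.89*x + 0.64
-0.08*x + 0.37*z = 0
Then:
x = -0.77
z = -0.17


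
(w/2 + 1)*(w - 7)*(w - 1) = w^3/2 - 3*w^2 - 9*w/2 + 7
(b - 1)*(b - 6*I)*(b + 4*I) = b^3 - b^2 - 2*I*b^2 + 24*b + 2*I*b - 24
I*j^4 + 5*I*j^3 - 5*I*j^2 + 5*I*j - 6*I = (j + 6)*(j - I)*(j + I)*(I*j - I)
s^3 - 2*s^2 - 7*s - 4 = (s - 4)*(s + 1)^2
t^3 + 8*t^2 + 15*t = t*(t + 3)*(t + 5)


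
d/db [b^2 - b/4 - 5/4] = 2*b - 1/4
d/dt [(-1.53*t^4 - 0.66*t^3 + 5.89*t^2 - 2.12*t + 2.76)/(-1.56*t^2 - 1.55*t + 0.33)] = (4.7736*t^5 + 8.1441*t^4 + 0.0263999999999989*t^3 - 13.0901*t^2 + 12.4986*t + 3.5784)/(2.4336*t^4 + 4.836*t^3 + 1.3729*t^2 - 1.023*t + 0.1089)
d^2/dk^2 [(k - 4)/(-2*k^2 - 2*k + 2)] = (-(k - 4)*(2*k + 1)^2 + 3*(k - 1)*(k^2 + k - 1))/(k^2 + k - 1)^3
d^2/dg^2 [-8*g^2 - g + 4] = -16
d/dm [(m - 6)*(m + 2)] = 2*m - 4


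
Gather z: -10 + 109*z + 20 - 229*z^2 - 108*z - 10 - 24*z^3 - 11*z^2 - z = -24*z^3 - 240*z^2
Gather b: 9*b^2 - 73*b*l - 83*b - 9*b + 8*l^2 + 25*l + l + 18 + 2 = 9*b^2 + b*(-73*l - 92) + 8*l^2 + 26*l + 20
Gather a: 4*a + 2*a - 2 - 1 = 6*a - 3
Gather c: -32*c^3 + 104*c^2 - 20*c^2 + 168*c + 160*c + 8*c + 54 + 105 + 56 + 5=-32*c^3 + 84*c^2 + 336*c + 220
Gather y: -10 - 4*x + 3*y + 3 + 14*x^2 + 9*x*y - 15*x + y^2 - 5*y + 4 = 14*x^2 - 19*x + y^2 + y*(9*x - 2) - 3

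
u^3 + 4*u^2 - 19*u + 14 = (u - 2)*(u - 1)*(u + 7)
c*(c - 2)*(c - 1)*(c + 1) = c^4 - 2*c^3 - c^2 + 2*c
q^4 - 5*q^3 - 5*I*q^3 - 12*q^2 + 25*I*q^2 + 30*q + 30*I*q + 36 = (q - 6)*(q + 1)*(q - 3*I)*(q - 2*I)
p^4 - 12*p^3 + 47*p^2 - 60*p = p*(p - 5)*(p - 4)*(p - 3)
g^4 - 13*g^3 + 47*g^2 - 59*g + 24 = (g - 8)*(g - 3)*(g - 1)^2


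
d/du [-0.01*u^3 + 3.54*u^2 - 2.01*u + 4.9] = -0.03*u^2 + 7.08*u - 2.01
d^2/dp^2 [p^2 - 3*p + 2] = 2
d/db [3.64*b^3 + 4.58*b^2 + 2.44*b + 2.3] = 10.92*b^2 + 9.16*b + 2.44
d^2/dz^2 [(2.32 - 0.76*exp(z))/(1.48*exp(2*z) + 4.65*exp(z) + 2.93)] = (-1.664704*exp(4*z) + 25.557232*exp(3*z) + 67.672704*exp(2*z) + 20.277028*exp(z) - 38.133364)*exp(z)/(3.241792*exp(6*z) + 30.55608*exp(5*z) + 115.257516*exp(4*z) + 221.530185*exp(3*z) + 228.178731*exp(2*z) + 119.759355*exp(z) + 25.153757)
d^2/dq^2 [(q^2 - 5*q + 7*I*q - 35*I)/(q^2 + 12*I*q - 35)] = 10*(-1 - I)/(q^3 + 15*I*q^2 - 75*q - 125*I)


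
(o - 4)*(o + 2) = o^2 - 2*o - 8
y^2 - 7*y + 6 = (y - 6)*(y - 1)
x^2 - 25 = (x - 5)*(x + 5)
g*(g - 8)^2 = g^3 - 16*g^2 + 64*g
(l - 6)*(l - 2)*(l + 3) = l^3 - 5*l^2 - 12*l + 36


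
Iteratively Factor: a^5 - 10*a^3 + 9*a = (a + 1)*(a^4 - a^3 - 9*a^2 + 9*a) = (a - 3)*(a + 1)*(a^3 + 2*a^2 - 3*a) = a*(a - 3)*(a + 1)*(a^2 + 2*a - 3) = a*(a - 3)*(a + 1)*(a + 3)*(a - 1)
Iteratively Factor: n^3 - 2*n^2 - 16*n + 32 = (n + 4)*(n^2 - 6*n + 8) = (n - 2)*(n + 4)*(n - 4)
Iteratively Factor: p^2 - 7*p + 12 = (p - 3)*(p - 4)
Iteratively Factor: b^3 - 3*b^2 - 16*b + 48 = (b - 4)*(b^2 + b - 12) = (b - 4)*(b + 4)*(b - 3)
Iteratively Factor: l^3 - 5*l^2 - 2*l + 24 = (l - 4)*(l^2 - l - 6) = (l - 4)*(l - 3)*(l + 2)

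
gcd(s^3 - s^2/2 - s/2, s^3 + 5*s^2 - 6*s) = s^2 - s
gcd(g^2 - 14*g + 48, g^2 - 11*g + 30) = g - 6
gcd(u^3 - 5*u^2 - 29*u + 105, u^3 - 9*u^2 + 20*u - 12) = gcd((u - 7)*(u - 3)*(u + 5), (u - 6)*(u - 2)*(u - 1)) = 1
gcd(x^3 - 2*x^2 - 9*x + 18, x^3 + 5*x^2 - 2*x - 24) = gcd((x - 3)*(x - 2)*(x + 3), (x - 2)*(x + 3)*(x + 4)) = x^2 + x - 6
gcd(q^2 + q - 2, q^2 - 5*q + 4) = q - 1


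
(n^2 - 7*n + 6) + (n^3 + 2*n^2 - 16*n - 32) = n^3 + 3*n^2 - 23*n - 26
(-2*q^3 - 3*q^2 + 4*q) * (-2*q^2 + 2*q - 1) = 4*q^5 + 2*q^4 - 12*q^3 + 11*q^2 - 4*q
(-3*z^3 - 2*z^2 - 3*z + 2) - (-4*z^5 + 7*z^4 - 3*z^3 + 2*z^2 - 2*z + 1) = 4*z^5 - 7*z^4 - 4*z^2 - z + 1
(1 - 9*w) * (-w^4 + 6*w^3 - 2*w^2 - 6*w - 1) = 9*w^5 - 55*w^4 + 24*w^3 + 52*w^2 + 3*w - 1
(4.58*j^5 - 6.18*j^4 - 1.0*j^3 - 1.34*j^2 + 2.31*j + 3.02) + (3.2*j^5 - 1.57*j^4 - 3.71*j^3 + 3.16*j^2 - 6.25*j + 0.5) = 7.78*j^5 - 7.75*j^4 - 4.71*j^3 + 1.82*j^2 - 3.94*j + 3.52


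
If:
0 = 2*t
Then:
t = 0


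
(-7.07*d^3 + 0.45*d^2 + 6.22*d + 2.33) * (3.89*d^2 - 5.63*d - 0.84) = -27.5023*d^5 + 41.5546*d^4 + 27.6011*d^3 - 26.3329*d^2 - 18.3427*d - 1.9572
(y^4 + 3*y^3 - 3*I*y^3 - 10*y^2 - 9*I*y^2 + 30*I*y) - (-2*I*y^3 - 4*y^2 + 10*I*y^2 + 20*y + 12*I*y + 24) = y^4 + 3*y^3 - I*y^3 - 6*y^2 - 19*I*y^2 - 20*y + 18*I*y - 24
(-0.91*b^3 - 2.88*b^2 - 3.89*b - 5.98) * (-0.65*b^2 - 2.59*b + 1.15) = 0.5915*b^5 + 4.2289*b^4 + 8.9412*b^3 + 10.6501*b^2 + 11.0147*b - 6.877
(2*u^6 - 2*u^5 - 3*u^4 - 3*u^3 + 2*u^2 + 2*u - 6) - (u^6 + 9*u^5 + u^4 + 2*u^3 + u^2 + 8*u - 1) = u^6 - 11*u^5 - 4*u^4 - 5*u^3 + u^2 - 6*u - 5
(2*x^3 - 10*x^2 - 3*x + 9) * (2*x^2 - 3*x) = 4*x^5 - 26*x^4 + 24*x^3 + 27*x^2 - 27*x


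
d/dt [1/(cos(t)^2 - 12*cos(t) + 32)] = 2*(cos(t) - 6)*sin(t)/(cos(t)^2 - 12*cos(t) + 32)^2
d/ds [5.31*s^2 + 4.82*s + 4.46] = 10.62*s + 4.82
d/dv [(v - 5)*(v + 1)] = 2*v - 4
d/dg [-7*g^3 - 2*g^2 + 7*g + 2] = -21*g^2 - 4*g + 7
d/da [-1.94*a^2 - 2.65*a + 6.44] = -3.88*a - 2.65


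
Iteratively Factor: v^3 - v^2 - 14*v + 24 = (v - 2)*(v^2 + v - 12) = (v - 3)*(v - 2)*(v + 4)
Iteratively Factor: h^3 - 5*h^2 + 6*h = (h - 3)*(h^2 - 2*h) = (h - 3)*(h - 2)*(h)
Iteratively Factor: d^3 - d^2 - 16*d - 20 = (d + 2)*(d^2 - 3*d - 10) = (d + 2)^2*(d - 5)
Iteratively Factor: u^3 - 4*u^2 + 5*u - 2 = (u - 1)*(u^2 - 3*u + 2) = (u - 2)*(u - 1)*(u - 1)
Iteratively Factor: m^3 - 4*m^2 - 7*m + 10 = (m + 2)*(m^2 - 6*m + 5) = (m - 1)*(m + 2)*(m - 5)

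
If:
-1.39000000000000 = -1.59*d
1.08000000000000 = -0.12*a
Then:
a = -9.00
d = 0.87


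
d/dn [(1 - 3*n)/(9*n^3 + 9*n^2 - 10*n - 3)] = (54*n^3 - 18*n + 19)/(81*n^6 + 162*n^5 - 99*n^4 - 234*n^3 + 46*n^2 + 60*n + 9)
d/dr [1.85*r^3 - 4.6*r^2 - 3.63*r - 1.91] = 5.55*r^2 - 9.2*r - 3.63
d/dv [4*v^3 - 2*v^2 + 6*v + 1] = 12*v^2 - 4*v + 6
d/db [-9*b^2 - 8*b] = -18*b - 8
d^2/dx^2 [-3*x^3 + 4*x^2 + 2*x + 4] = 8 - 18*x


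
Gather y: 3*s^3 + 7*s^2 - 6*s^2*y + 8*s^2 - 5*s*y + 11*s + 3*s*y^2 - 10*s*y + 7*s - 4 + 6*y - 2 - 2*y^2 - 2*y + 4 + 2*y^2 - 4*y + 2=3*s^3 + 15*s^2 + 3*s*y^2 + 18*s + y*(-6*s^2 - 15*s)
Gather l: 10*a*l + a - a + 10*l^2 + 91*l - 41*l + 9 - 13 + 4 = 10*l^2 + l*(10*a + 50)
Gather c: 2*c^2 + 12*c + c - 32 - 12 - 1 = 2*c^2 + 13*c - 45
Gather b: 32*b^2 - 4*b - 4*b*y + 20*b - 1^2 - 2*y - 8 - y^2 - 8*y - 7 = 32*b^2 + b*(16 - 4*y) - y^2 - 10*y - 16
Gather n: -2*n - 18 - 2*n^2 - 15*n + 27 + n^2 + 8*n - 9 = -n^2 - 9*n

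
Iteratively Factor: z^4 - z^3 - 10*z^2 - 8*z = (z + 1)*(z^3 - 2*z^2 - 8*z) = z*(z + 1)*(z^2 - 2*z - 8) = z*(z - 4)*(z + 1)*(z + 2)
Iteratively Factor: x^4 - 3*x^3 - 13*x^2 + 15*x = (x)*(x^3 - 3*x^2 - 13*x + 15) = x*(x - 1)*(x^2 - 2*x - 15) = x*(x - 1)*(x + 3)*(x - 5)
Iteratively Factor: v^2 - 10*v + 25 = (v - 5)*(v - 5)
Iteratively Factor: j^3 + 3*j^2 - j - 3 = (j + 1)*(j^2 + 2*j - 3) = (j - 1)*(j + 1)*(j + 3)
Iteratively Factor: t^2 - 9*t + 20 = (t - 5)*(t - 4)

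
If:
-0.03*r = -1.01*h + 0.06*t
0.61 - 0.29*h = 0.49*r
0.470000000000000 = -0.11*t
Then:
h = -0.21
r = 1.37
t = -4.27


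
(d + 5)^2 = d^2 + 10*d + 25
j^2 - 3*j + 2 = (j - 2)*(j - 1)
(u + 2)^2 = u^2 + 4*u + 4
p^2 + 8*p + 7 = (p + 1)*(p + 7)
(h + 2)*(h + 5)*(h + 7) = h^3 + 14*h^2 + 59*h + 70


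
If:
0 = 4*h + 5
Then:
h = -5/4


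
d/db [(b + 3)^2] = 2*b + 6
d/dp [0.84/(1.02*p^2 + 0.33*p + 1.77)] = (-1.7136*p - 0.2772)/(1.02*p^2 + 0.33*p + 1.77)^2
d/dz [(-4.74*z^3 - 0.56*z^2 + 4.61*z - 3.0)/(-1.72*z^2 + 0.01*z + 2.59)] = (8.1528*z^4 - 0.0948*z^3 - 28.9062*z^2 - 13.2208*z + 11.9699)/(2.9584*z^4 - 0.0344*z^3 - 8.9095*z^2 + 0.0518*z + 6.7081)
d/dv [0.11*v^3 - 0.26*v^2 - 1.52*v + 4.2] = 0.33*v^2 - 0.52*v - 1.52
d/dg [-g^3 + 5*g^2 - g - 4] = -3*g^2 + 10*g - 1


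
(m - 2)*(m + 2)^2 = m^3 + 2*m^2 - 4*m - 8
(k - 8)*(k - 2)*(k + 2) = k^3 - 8*k^2 - 4*k + 32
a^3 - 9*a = a*(a - 3)*(a + 3)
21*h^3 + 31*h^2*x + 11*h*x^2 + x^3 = (h + x)*(3*h + x)*(7*h + x)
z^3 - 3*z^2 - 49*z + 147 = (z - 7)*(z - 3)*(z + 7)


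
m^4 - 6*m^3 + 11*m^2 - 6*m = m*(m - 3)*(m - 2)*(m - 1)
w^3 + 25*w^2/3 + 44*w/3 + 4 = (w + 1/3)*(w + 2)*(w + 6)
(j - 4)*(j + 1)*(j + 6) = j^3 + 3*j^2 - 22*j - 24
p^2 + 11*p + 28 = (p + 4)*(p + 7)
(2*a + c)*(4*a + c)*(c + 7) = 8*a^2*c + 56*a^2 + 6*a*c^2 + 42*a*c + c^3 + 7*c^2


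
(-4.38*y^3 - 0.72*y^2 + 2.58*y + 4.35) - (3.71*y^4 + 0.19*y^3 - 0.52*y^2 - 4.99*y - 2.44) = -3.71*y^4 - 4.57*y^3 - 0.2*y^2 + 7.57*y + 6.79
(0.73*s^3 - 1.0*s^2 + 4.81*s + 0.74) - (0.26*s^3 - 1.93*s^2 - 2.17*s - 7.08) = 0.47*s^3 + 0.93*s^2 + 6.98*s + 7.82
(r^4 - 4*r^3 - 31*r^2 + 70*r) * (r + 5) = r^5 + r^4 - 51*r^3 - 85*r^2 + 350*r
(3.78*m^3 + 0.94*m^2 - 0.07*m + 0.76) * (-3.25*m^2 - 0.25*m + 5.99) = -12.285*m^5 - 4.0*m^4 + 22.6347*m^3 + 3.1781*m^2 - 0.6093*m + 4.5524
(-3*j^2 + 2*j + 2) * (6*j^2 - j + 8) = -18*j^4 + 15*j^3 - 14*j^2 + 14*j + 16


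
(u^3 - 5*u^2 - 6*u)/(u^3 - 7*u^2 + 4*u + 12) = u/(u - 2)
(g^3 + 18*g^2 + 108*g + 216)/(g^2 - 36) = (g^2 + 12*g + 36)/(g - 6)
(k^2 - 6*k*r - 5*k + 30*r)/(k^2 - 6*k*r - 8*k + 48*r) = (k - 5)/(k - 8)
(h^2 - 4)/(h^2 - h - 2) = (h + 2)/(h + 1)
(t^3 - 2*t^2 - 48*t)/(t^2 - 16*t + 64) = t*(t + 6)/(t - 8)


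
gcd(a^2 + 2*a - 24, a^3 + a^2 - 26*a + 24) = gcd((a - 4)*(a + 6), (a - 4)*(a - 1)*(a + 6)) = a^2 + 2*a - 24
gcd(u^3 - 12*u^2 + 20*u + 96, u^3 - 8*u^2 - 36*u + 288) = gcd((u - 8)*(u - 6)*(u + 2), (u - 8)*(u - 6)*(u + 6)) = u^2 - 14*u + 48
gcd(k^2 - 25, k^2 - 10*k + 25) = k - 5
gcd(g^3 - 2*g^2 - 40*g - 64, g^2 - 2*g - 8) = g + 2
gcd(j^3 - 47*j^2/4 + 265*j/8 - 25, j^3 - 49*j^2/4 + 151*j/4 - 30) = j^2 - 37*j/4 + 10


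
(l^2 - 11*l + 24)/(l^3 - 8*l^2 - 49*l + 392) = (l - 3)/(l^2 - 49)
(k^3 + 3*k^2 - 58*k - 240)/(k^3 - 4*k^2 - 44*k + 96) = (k + 5)/(k - 2)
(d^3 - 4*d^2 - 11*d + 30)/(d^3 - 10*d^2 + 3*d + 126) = (d^2 - 7*d + 10)/(d^2 - 13*d + 42)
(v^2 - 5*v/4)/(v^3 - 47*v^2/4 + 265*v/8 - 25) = 2*v/(2*v^2 - 21*v + 40)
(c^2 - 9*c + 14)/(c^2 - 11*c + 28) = (c - 2)/(c - 4)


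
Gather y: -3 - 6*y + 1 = -6*y - 2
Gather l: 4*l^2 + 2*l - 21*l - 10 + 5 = 4*l^2 - 19*l - 5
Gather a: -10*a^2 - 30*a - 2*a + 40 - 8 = -10*a^2 - 32*a + 32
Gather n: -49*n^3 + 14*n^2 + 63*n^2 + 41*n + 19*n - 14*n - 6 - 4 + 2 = -49*n^3 + 77*n^2 + 46*n - 8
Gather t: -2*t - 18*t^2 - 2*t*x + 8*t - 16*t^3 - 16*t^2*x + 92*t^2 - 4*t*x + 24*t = -16*t^3 + t^2*(74 - 16*x) + t*(30 - 6*x)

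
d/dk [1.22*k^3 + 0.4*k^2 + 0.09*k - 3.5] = 3.66*k^2 + 0.8*k + 0.09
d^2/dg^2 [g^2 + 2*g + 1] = 2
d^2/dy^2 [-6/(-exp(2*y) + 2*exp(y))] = 12*((1 - 2*exp(y))*(exp(y) - 2) + 4*(1 - exp(y))^2)*exp(-y)/(exp(y) - 2)^3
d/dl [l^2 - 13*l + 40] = 2*l - 13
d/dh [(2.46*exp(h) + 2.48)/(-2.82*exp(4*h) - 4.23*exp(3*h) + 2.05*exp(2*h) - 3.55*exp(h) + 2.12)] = (20.8116*exp(4*h) + 48.786*exp(3*h) + 26.4282*exp(2*h) - 10.168*exp(h) + 14.0192)*exp(h)/(7.9524*exp(8*h) + 23.8572*exp(7*h) + 6.33090000000001*exp(6*h) + 2.679*exp(5*h) + 22.2787*exp(4*h) - 32.4902*exp(3*h) + 21.2945*exp(2*h) - 15.052*exp(h) + 4.4944)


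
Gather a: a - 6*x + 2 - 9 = a - 6*x - 7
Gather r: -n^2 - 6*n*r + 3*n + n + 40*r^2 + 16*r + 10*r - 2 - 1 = -n^2 + 4*n + 40*r^2 + r*(26 - 6*n) - 3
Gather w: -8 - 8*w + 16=8 - 8*w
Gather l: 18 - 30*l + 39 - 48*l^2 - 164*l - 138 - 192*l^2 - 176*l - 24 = -240*l^2 - 370*l - 105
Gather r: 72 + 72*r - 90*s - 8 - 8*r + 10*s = 64*r - 80*s + 64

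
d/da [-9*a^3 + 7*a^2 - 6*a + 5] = -27*a^2 + 14*a - 6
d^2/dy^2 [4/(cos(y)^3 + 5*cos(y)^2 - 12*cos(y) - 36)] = 4*((-45*cos(y) + 40*cos(2*y) + 9*cos(3*y))*(cos(y)^3 + 5*cos(y)^2 - 12*cos(y) - 36)/4 + 2*(3*cos(y)^2 + 10*cos(y) - 12)^2*sin(y)^2)/(cos(y)^3 + 5*cos(y)^2 - 12*cos(y) - 36)^3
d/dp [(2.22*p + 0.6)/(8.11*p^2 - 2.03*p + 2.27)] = (-18.0042*p^2 - 9.732*p + 6.2574)/(65.7721*p^4 - 32.9266*p^3 + 40.9403*p^2 - 9.2162*p + 5.1529)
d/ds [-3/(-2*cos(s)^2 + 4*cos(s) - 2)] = 3*sin(s)/(cos(s) - 1)^3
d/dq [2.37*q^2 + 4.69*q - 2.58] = 4.74*q + 4.69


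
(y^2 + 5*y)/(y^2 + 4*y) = (y + 5)/(y + 4)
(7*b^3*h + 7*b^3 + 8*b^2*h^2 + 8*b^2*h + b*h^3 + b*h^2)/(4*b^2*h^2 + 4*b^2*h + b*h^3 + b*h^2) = (7*b^2 + 8*b*h + h^2)/(h*(4*b + h))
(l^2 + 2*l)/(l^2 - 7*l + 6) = l*(l + 2)/(l^2 - 7*l + 6)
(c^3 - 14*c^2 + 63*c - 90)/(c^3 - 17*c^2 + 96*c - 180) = (c - 3)/(c - 6)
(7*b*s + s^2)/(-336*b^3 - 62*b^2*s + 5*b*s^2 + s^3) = s/(-48*b^2 - 2*b*s + s^2)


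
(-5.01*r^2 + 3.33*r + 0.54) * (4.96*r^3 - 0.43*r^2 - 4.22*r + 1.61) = -24.8496*r^5 + 18.6711*r^4 + 22.3887*r^3 - 22.3509*r^2 + 3.0825*r + 0.8694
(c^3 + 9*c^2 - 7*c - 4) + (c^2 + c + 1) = c^3 + 10*c^2 - 6*c - 3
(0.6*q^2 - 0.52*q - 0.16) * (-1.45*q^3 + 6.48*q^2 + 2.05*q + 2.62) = -0.87*q^5 + 4.642*q^4 - 1.9076*q^3 - 0.5308*q^2 - 1.6904*q - 0.4192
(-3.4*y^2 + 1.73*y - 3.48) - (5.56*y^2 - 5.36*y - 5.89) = -8.96*y^2 + 7.09*y + 2.41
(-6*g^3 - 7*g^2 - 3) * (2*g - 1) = -12*g^4 - 8*g^3 + 7*g^2 - 6*g + 3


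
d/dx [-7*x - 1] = -7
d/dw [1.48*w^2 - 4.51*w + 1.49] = 2.96*w - 4.51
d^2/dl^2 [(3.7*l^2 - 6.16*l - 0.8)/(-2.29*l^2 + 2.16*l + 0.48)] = (-2.8421709430404e-14*l^4 + 28.003952*l^3 + 0.769439999999946*l^2 + 16.883712*l - 5.254656)/(12.008989*l^6 - 33.981768*l^5 + 24.501168*l^4 + 4.167936*l^3 - 5.135616*l^2 - 1.492992*l - 0.110592)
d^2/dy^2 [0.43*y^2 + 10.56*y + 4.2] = 0.860000000000000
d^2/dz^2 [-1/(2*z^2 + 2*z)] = (z*(z + 1) - (2*z + 1)^2)/(z^3*(z + 1)^3)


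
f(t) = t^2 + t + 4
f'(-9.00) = -17.00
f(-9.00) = 76.00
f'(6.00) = 13.00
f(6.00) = 46.00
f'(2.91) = 6.82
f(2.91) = 15.38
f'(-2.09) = -3.18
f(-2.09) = 6.28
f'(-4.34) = -7.68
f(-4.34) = 18.50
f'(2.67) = 6.34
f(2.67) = 13.80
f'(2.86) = 6.72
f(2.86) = 15.04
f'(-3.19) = -5.38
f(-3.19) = 10.99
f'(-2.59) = -4.18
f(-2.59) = 8.12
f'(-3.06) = -5.12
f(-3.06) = 10.30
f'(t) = 2*t + 1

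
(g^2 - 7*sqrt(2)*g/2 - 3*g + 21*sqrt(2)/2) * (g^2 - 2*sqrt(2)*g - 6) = g^4 - 11*sqrt(2)*g^3/2 - 3*g^3 + 8*g^2 + 33*sqrt(2)*g^2/2 - 24*g + 21*sqrt(2)*g - 63*sqrt(2)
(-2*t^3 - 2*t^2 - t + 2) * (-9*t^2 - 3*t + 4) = 18*t^5 + 24*t^4 + 7*t^3 - 23*t^2 - 10*t + 8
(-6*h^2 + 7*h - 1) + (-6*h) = -6*h^2 + h - 1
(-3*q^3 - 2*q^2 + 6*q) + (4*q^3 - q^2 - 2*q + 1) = q^3 - 3*q^2 + 4*q + 1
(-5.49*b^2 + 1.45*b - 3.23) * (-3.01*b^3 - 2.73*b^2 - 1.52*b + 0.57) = 16.5249*b^5 + 10.6232*b^4 + 14.1086*b^3 + 3.4846*b^2 + 5.7361*b - 1.8411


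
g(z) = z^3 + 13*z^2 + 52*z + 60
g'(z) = 3*z^2 + 26*z + 52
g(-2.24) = -2.49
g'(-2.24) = 8.81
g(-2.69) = -5.28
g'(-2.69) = 3.77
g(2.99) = 358.43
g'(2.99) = 156.56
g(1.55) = 175.56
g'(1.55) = 99.51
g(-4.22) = -3.08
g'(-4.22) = -4.29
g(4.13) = 566.94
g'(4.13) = 210.55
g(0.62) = 97.48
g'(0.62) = 69.27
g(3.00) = 360.00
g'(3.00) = 157.00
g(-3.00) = -6.00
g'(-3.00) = 1.00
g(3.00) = 360.00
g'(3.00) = 157.00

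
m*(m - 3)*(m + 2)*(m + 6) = m^4 + 5*m^3 - 12*m^2 - 36*m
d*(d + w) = d^2 + d*w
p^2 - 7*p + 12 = (p - 4)*(p - 3)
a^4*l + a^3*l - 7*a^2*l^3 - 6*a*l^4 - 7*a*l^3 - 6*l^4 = (a - 3*l)*(a + l)*(a + 2*l)*(a*l + l)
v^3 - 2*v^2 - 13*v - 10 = (v - 5)*(v + 1)*(v + 2)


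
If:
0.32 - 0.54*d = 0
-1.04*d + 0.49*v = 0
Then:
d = 0.59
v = 1.26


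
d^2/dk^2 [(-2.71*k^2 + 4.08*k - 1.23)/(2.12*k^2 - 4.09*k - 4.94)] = (-10.321432*k^3 - 203.4564*k^2 + 320.364648*k - 364.051262)/(9.528128*k^6 - 55.146288*k^5 + 39.783708*k^4 + 188.584583*k^3 - 92.7035459999999*k^2 - 299.432172*k - 120.553784)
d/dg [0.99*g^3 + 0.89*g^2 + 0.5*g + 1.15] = 2.97*g^2 + 1.78*g + 0.5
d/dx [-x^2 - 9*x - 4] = -2*x - 9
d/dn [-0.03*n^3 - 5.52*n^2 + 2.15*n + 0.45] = -0.09*n^2 - 11.04*n + 2.15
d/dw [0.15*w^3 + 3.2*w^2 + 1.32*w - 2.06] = 0.45*w^2 + 6.4*w + 1.32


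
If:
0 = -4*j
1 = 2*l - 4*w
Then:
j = 0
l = 2*w + 1/2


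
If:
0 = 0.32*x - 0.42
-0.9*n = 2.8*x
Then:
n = -4.08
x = 1.31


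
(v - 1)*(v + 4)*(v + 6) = v^3 + 9*v^2 + 14*v - 24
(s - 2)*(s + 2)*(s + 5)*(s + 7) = s^4 + 12*s^3 + 31*s^2 - 48*s - 140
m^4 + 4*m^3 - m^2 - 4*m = m*(m - 1)*(m + 1)*(m + 4)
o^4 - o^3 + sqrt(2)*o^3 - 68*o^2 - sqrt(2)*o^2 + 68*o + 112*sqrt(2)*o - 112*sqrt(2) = (o - 1)*(o - 4*sqrt(2))*(o - 2*sqrt(2))*(o + 7*sqrt(2))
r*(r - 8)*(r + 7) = r^3 - r^2 - 56*r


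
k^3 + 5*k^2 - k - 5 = (k - 1)*(k + 1)*(k + 5)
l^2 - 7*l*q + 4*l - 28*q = (l + 4)*(l - 7*q)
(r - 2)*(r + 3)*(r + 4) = r^3 + 5*r^2 - 2*r - 24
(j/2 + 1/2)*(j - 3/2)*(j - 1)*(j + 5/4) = j^4/2 - j^3/8 - 23*j^2/16 + j/8 + 15/16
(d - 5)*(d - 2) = d^2 - 7*d + 10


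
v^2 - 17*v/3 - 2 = (v - 6)*(v + 1/3)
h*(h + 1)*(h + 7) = h^3 + 8*h^2 + 7*h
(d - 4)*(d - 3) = d^2 - 7*d + 12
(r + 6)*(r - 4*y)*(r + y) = r^3 - 3*r^2*y + 6*r^2 - 4*r*y^2 - 18*r*y - 24*y^2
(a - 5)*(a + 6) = a^2 + a - 30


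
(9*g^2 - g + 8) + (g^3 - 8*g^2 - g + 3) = g^3 + g^2 - 2*g + 11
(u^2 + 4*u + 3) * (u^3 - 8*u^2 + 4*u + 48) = u^5 - 4*u^4 - 25*u^3 + 40*u^2 + 204*u + 144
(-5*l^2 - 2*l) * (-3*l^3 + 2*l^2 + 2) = 15*l^5 - 4*l^4 - 4*l^3 - 10*l^2 - 4*l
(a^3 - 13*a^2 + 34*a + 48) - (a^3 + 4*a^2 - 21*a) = -17*a^2 + 55*a + 48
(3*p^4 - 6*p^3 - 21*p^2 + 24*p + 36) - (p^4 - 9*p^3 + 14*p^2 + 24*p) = 2*p^4 + 3*p^3 - 35*p^2 + 36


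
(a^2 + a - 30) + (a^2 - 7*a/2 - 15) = 2*a^2 - 5*a/2 - 45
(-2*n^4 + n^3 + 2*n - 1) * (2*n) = -4*n^5 + 2*n^4 + 4*n^2 - 2*n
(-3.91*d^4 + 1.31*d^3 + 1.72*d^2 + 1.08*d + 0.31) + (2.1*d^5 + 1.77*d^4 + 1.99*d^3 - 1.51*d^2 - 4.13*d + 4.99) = 2.1*d^5 - 2.14*d^4 + 3.3*d^3 + 0.21*d^2 - 3.05*d + 5.3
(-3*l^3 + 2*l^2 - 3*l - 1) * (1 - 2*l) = 6*l^4 - 7*l^3 + 8*l^2 - l - 1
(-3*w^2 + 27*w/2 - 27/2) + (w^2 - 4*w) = -2*w^2 + 19*w/2 - 27/2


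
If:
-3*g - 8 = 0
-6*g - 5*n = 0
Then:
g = -8/3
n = 16/5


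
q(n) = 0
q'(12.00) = 0.00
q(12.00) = 0.00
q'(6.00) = 0.00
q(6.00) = 0.00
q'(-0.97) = 0.00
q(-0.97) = 0.00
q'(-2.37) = 0.00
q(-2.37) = 0.00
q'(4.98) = 0.00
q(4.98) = 0.00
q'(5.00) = 0.00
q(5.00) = 0.00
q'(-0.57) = 0.00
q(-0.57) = 0.00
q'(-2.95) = 0.00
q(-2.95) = 0.00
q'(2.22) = 0.00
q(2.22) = 0.00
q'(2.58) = 0.00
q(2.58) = 0.00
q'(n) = 0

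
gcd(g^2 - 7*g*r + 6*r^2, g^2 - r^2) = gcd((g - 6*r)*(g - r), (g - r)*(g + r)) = -g + r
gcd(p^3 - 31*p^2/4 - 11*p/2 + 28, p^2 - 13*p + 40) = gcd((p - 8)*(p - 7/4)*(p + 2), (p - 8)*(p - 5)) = p - 8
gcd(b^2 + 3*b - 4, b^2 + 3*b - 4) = b^2 + 3*b - 4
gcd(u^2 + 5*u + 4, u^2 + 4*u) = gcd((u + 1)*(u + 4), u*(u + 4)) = u + 4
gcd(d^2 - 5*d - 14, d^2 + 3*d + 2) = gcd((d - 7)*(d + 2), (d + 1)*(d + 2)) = d + 2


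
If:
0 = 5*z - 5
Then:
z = 1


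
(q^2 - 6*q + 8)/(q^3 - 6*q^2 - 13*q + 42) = (q - 4)/(q^2 - 4*q - 21)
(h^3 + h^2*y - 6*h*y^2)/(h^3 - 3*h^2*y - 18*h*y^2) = (-h + 2*y)/(-h + 6*y)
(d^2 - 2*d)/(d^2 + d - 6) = d/(d + 3)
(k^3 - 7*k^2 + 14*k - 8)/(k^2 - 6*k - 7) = (-k^3 + 7*k^2 - 14*k + 8)/(-k^2 + 6*k + 7)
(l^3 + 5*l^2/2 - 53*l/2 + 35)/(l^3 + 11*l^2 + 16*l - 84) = (l - 5/2)/(l + 6)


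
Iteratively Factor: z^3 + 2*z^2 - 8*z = (z)*(z^2 + 2*z - 8) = z*(z - 2)*(z + 4)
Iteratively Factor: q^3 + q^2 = (q)*(q^2 + q) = q^2*(q + 1)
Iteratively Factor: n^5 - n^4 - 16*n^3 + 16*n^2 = (n + 4)*(n^4 - 5*n^3 + 4*n^2) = n*(n + 4)*(n^3 - 5*n^2 + 4*n) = n*(n - 1)*(n + 4)*(n^2 - 4*n) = n*(n - 4)*(n - 1)*(n + 4)*(n)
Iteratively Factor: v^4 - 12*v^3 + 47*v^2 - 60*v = (v)*(v^3 - 12*v^2 + 47*v - 60) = v*(v - 4)*(v^2 - 8*v + 15) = v*(v - 5)*(v - 4)*(v - 3)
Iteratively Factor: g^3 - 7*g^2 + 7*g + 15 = (g + 1)*(g^2 - 8*g + 15) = (g - 3)*(g + 1)*(g - 5)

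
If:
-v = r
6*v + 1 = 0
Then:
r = 1/6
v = -1/6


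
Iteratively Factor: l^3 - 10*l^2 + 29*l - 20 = (l - 5)*(l^2 - 5*l + 4) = (l - 5)*(l - 1)*(l - 4)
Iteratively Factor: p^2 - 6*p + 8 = (p - 4)*(p - 2)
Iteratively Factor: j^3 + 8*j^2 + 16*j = (j)*(j^2 + 8*j + 16) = j*(j + 4)*(j + 4)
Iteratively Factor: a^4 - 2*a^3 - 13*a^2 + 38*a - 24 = (a - 3)*(a^3 + a^2 - 10*a + 8) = (a - 3)*(a + 4)*(a^2 - 3*a + 2) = (a - 3)*(a - 2)*(a + 4)*(a - 1)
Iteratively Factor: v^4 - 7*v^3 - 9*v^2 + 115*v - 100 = (v - 1)*(v^3 - 6*v^2 - 15*v + 100) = (v - 1)*(v + 4)*(v^2 - 10*v + 25) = (v - 5)*(v - 1)*(v + 4)*(v - 5)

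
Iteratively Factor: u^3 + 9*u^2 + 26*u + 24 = (u + 3)*(u^2 + 6*u + 8) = (u + 3)*(u + 4)*(u + 2)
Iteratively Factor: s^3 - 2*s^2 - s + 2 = (s - 1)*(s^2 - s - 2) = (s - 2)*(s - 1)*(s + 1)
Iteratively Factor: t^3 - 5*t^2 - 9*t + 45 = (t - 3)*(t^2 - 2*t - 15) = (t - 3)*(t + 3)*(t - 5)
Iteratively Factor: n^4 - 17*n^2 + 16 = (n - 1)*(n^3 + n^2 - 16*n - 16) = (n - 4)*(n - 1)*(n^2 + 5*n + 4) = (n - 4)*(n - 1)*(n + 4)*(n + 1)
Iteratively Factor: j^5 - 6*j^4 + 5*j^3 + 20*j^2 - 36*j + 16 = (j - 1)*(j^4 - 5*j^3 + 20*j - 16) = (j - 1)*(j + 2)*(j^3 - 7*j^2 + 14*j - 8) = (j - 2)*(j - 1)*(j + 2)*(j^2 - 5*j + 4) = (j - 2)*(j - 1)^2*(j + 2)*(j - 4)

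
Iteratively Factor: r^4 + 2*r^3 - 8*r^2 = (r + 4)*(r^3 - 2*r^2) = r*(r + 4)*(r^2 - 2*r) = r*(r - 2)*(r + 4)*(r)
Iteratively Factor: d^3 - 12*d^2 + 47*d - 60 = (d - 5)*(d^2 - 7*d + 12) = (d - 5)*(d - 3)*(d - 4)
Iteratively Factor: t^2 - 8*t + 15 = (t - 5)*(t - 3)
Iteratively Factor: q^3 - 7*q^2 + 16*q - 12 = (q - 2)*(q^2 - 5*q + 6) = (q - 2)^2*(q - 3)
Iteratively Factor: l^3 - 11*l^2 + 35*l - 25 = (l - 5)*(l^2 - 6*l + 5) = (l - 5)*(l - 1)*(l - 5)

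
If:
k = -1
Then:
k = -1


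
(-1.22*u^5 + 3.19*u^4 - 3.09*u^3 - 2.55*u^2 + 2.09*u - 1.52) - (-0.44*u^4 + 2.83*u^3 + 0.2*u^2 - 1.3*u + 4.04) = -1.22*u^5 + 3.63*u^4 - 5.92*u^3 - 2.75*u^2 + 3.39*u - 5.56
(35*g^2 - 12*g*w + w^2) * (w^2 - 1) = 35*g^2*w^2 - 35*g^2 - 12*g*w^3 + 12*g*w + w^4 - w^2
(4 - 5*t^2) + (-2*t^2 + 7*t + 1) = -7*t^2 + 7*t + 5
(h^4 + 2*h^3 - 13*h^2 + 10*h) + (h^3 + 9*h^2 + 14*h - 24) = h^4 + 3*h^3 - 4*h^2 + 24*h - 24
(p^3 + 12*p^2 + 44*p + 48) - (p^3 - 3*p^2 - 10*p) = 15*p^2 + 54*p + 48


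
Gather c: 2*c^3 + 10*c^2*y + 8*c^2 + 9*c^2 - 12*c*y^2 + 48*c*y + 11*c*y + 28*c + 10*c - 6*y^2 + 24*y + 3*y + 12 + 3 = 2*c^3 + c^2*(10*y + 17) + c*(-12*y^2 + 59*y + 38) - 6*y^2 + 27*y + 15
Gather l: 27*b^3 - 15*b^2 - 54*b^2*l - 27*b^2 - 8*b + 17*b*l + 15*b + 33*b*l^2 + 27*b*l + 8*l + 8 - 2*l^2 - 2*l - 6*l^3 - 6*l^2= 27*b^3 - 42*b^2 + 7*b - 6*l^3 + l^2*(33*b - 8) + l*(-54*b^2 + 44*b + 6) + 8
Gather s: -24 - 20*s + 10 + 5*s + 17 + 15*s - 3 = 0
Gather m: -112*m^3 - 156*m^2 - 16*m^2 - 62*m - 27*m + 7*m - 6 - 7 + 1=-112*m^3 - 172*m^2 - 82*m - 12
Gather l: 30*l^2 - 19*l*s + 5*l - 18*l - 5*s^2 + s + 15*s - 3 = 30*l^2 + l*(-19*s - 13) - 5*s^2 + 16*s - 3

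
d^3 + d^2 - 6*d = d*(d - 2)*(d + 3)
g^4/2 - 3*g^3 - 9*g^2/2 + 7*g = g*(g/2 + 1)*(g - 7)*(g - 1)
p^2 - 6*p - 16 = (p - 8)*(p + 2)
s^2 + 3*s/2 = s*(s + 3/2)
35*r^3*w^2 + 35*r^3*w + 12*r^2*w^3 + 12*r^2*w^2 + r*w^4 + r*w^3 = w*(5*r + w)*(7*r + w)*(r*w + r)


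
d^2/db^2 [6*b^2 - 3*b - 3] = 12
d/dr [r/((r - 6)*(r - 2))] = (12 - r^2)/(r^4 - 16*r^3 + 88*r^2 - 192*r + 144)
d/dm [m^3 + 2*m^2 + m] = 3*m^2 + 4*m + 1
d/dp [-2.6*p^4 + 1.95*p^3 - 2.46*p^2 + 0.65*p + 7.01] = -10.4*p^3 + 5.85*p^2 - 4.92*p + 0.65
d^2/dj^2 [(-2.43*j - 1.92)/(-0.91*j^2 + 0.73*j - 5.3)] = ((0.0533999999999999 - 13.2678*j)*(0.91*j^2 - 0.73*j + 5.3) + (1.82*j - 0.73)*(2.43*j + 1.92)*(3.64*j - 1.46))/(0.91*j^2 - 0.73*j + 5.3)^3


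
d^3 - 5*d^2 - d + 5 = (d - 5)*(d - 1)*(d + 1)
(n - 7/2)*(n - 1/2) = n^2 - 4*n + 7/4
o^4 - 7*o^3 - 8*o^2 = o^2*(o - 8)*(o + 1)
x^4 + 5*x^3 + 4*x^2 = x^2*(x + 1)*(x + 4)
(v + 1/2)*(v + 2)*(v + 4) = v^3 + 13*v^2/2 + 11*v + 4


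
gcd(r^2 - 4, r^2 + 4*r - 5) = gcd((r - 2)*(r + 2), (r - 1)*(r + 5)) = 1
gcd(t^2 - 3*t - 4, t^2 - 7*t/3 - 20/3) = t - 4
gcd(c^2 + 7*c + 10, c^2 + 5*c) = c + 5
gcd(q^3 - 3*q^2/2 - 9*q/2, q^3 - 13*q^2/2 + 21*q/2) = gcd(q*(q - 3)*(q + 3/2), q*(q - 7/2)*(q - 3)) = q^2 - 3*q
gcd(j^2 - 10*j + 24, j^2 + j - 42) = j - 6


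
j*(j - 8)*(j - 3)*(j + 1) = j^4 - 10*j^3 + 13*j^2 + 24*j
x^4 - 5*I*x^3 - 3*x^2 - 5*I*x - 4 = (x - 4*I)*(x - I)^2*(x + I)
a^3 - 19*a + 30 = (a - 3)*(a - 2)*(a + 5)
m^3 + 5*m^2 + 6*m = m*(m + 2)*(m + 3)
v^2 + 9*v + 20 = (v + 4)*(v + 5)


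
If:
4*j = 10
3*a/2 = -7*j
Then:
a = -35/3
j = 5/2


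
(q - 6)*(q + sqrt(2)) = q^2 - 6*q + sqrt(2)*q - 6*sqrt(2)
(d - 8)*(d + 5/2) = d^2 - 11*d/2 - 20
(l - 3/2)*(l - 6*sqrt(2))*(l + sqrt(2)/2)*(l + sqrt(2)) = l^4 - 9*sqrt(2)*l^3/2 - 3*l^3/2 - 17*l^2 + 27*sqrt(2)*l^2/4 - 6*sqrt(2)*l + 51*l/2 + 9*sqrt(2)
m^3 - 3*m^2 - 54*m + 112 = (m - 8)*(m - 2)*(m + 7)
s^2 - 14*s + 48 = (s - 8)*(s - 6)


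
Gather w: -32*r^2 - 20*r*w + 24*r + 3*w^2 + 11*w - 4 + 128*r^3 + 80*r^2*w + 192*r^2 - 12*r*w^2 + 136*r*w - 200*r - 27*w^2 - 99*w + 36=128*r^3 + 160*r^2 - 176*r + w^2*(-12*r - 24) + w*(80*r^2 + 116*r - 88) + 32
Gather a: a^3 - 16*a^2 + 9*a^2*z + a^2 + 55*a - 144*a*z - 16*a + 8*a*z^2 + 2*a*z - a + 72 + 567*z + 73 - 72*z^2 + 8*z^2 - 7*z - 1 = a^3 + a^2*(9*z - 15) + a*(8*z^2 - 142*z + 38) - 64*z^2 + 560*z + 144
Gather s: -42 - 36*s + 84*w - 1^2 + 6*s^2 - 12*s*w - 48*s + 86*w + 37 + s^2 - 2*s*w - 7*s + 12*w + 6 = 7*s^2 + s*(-14*w - 91) + 182*w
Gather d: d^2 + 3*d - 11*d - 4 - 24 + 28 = d^2 - 8*d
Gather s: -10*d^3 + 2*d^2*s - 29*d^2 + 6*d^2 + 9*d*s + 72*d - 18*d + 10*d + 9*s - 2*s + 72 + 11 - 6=-10*d^3 - 23*d^2 + 64*d + s*(2*d^2 + 9*d + 7) + 77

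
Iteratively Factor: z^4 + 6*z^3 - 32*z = (z - 2)*(z^3 + 8*z^2 + 16*z) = z*(z - 2)*(z^2 + 8*z + 16) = z*(z - 2)*(z + 4)*(z + 4)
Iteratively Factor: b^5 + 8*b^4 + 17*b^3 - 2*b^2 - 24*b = (b - 1)*(b^4 + 9*b^3 + 26*b^2 + 24*b) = (b - 1)*(b + 2)*(b^3 + 7*b^2 + 12*b) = b*(b - 1)*(b + 2)*(b^2 + 7*b + 12) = b*(b - 1)*(b + 2)*(b + 3)*(b + 4)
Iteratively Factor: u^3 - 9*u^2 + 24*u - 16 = (u - 1)*(u^2 - 8*u + 16) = (u - 4)*(u - 1)*(u - 4)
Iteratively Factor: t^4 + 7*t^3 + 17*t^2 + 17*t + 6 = (t + 2)*(t^3 + 5*t^2 + 7*t + 3) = (t + 2)*(t + 3)*(t^2 + 2*t + 1) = (t + 1)*(t + 2)*(t + 3)*(t + 1)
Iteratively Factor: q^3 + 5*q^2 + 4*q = (q)*(q^2 + 5*q + 4) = q*(q + 4)*(q + 1)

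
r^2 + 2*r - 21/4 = (r - 3/2)*(r + 7/2)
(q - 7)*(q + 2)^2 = q^3 - 3*q^2 - 24*q - 28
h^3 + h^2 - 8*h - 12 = (h - 3)*(h + 2)^2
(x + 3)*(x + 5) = x^2 + 8*x + 15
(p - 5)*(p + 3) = p^2 - 2*p - 15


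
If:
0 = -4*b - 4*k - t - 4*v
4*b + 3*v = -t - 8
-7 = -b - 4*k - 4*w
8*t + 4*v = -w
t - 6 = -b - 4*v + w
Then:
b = -1279/314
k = 1445/1256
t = -597/314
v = 1067/314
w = 254/157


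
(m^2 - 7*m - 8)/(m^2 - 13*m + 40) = (m + 1)/(m - 5)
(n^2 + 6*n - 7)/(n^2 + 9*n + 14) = (n - 1)/(n + 2)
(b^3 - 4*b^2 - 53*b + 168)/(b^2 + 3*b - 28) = (b^2 - 11*b + 24)/(b - 4)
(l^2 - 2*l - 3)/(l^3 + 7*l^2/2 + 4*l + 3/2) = 2*(l - 3)/(2*l^2 + 5*l + 3)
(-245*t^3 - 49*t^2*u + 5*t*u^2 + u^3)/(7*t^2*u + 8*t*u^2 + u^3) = (-35*t^2 - 2*t*u + u^2)/(u*(t + u))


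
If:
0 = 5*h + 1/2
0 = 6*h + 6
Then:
No Solution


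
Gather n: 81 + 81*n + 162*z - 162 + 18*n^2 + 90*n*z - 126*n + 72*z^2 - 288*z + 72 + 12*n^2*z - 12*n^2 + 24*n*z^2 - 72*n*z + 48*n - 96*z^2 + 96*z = n^2*(12*z + 6) + n*(24*z^2 + 18*z + 3) - 24*z^2 - 30*z - 9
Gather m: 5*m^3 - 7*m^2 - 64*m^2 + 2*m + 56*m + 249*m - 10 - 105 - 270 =5*m^3 - 71*m^2 + 307*m - 385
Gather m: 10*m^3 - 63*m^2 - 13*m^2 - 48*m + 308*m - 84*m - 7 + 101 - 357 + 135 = 10*m^3 - 76*m^2 + 176*m - 128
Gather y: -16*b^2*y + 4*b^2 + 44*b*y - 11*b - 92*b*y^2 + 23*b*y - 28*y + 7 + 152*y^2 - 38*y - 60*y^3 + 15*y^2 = 4*b^2 - 11*b - 60*y^3 + y^2*(167 - 92*b) + y*(-16*b^2 + 67*b - 66) + 7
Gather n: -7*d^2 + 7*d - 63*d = -7*d^2 - 56*d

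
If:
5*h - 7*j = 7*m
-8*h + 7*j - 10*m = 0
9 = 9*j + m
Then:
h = 357/311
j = 318/311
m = -63/311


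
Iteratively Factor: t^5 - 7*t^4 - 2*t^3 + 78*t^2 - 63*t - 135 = (t + 1)*(t^4 - 8*t^3 + 6*t^2 + 72*t - 135) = (t - 3)*(t + 1)*(t^3 - 5*t^2 - 9*t + 45) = (t - 5)*(t - 3)*(t + 1)*(t^2 - 9) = (t - 5)*(t - 3)*(t + 1)*(t + 3)*(t - 3)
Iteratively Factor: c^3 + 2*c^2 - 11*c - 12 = (c - 3)*(c^2 + 5*c + 4) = (c - 3)*(c + 1)*(c + 4)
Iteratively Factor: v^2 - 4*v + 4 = (v - 2)*(v - 2)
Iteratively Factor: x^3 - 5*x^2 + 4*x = (x)*(x^2 - 5*x + 4) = x*(x - 4)*(x - 1)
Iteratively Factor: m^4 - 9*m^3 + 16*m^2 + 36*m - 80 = (m - 4)*(m^3 - 5*m^2 - 4*m + 20) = (m - 4)*(m - 2)*(m^2 - 3*m - 10) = (m - 5)*(m - 4)*(m - 2)*(m + 2)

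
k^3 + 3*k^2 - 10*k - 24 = (k - 3)*(k + 2)*(k + 4)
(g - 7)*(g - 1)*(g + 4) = g^3 - 4*g^2 - 25*g + 28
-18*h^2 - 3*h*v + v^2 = (-6*h + v)*(3*h + v)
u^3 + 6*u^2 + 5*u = u*(u + 1)*(u + 5)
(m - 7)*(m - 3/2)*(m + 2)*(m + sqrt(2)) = m^4 - 13*m^3/2 + sqrt(2)*m^3 - 13*sqrt(2)*m^2/2 - 13*m^2/2 - 13*sqrt(2)*m/2 + 21*m + 21*sqrt(2)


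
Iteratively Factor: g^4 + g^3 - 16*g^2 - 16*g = (g + 4)*(g^3 - 3*g^2 - 4*g) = g*(g + 4)*(g^2 - 3*g - 4) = g*(g - 4)*(g + 4)*(g + 1)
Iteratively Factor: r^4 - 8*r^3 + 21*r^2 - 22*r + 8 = (r - 1)*(r^3 - 7*r^2 + 14*r - 8) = (r - 4)*(r - 1)*(r^2 - 3*r + 2) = (r - 4)*(r - 1)^2*(r - 2)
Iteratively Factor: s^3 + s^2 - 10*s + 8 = (s - 2)*(s^2 + 3*s - 4) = (s - 2)*(s + 4)*(s - 1)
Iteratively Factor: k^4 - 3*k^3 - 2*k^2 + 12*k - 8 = (k + 2)*(k^3 - 5*k^2 + 8*k - 4) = (k - 1)*(k + 2)*(k^2 - 4*k + 4) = (k - 2)*(k - 1)*(k + 2)*(k - 2)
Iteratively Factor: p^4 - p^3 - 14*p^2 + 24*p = (p - 3)*(p^3 + 2*p^2 - 8*p) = (p - 3)*(p + 4)*(p^2 - 2*p) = p*(p - 3)*(p + 4)*(p - 2)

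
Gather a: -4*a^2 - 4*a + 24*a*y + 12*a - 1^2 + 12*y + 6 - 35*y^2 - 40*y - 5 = -4*a^2 + a*(24*y + 8) - 35*y^2 - 28*y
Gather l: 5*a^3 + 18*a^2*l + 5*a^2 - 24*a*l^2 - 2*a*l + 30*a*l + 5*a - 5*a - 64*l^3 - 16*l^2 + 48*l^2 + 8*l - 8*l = 5*a^3 + 5*a^2 - 64*l^3 + l^2*(32 - 24*a) + l*(18*a^2 + 28*a)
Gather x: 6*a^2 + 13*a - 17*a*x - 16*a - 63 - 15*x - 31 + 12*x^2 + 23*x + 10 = 6*a^2 - 3*a + 12*x^2 + x*(8 - 17*a) - 84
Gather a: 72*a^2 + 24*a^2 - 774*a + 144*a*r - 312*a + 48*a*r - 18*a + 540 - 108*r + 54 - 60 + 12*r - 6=96*a^2 + a*(192*r - 1104) - 96*r + 528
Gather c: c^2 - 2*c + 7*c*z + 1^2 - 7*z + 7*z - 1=c^2 + c*(7*z - 2)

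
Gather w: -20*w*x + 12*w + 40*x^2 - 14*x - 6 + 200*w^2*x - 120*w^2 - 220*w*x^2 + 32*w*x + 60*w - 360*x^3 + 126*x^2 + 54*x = w^2*(200*x - 120) + w*(-220*x^2 + 12*x + 72) - 360*x^3 + 166*x^2 + 40*x - 6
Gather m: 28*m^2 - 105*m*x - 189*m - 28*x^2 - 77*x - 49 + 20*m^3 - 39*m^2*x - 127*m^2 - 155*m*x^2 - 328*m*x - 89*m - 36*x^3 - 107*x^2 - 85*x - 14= 20*m^3 + m^2*(-39*x - 99) + m*(-155*x^2 - 433*x - 278) - 36*x^3 - 135*x^2 - 162*x - 63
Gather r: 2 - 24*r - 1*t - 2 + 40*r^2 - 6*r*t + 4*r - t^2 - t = 40*r^2 + r*(-6*t - 20) - t^2 - 2*t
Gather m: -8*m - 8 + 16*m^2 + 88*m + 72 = 16*m^2 + 80*m + 64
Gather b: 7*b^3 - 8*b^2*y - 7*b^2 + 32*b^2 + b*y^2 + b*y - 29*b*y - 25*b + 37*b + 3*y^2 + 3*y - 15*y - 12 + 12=7*b^3 + b^2*(25 - 8*y) + b*(y^2 - 28*y + 12) + 3*y^2 - 12*y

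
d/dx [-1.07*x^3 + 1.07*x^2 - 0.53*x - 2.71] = -3.21*x^2 + 2.14*x - 0.53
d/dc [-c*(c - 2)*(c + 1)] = -3*c^2 + 2*c + 2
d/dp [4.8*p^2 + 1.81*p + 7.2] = 9.6*p + 1.81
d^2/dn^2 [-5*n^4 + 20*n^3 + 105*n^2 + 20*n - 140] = -60*n^2 + 120*n + 210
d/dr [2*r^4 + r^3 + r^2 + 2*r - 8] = 8*r^3 + 3*r^2 + 2*r + 2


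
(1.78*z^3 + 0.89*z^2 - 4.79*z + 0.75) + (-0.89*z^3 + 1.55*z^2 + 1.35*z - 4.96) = 0.89*z^3 + 2.44*z^2 - 3.44*z - 4.21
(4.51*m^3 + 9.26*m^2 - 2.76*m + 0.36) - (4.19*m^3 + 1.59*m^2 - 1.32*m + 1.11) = 0.319999999999999*m^3 + 7.67*m^2 - 1.44*m - 0.75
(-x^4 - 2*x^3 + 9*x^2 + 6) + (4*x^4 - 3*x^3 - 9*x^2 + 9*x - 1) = 3*x^4 - 5*x^3 + 9*x + 5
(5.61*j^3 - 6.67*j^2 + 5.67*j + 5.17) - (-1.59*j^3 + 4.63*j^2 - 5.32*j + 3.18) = 7.2*j^3 - 11.3*j^2 + 10.99*j + 1.99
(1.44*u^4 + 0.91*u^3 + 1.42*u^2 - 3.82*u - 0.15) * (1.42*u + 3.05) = 2.0448*u^5 + 5.6842*u^4 + 4.7919*u^3 - 1.0934*u^2 - 11.864*u - 0.4575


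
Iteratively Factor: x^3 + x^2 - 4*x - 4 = (x + 1)*(x^2 - 4) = (x + 1)*(x + 2)*(x - 2)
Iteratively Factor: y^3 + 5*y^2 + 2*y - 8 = (y + 4)*(y^2 + y - 2) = (y - 1)*(y + 4)*(y + 2)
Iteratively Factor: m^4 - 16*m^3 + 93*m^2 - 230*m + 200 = (m - 4)*(m^3 - 12*m^2 + 45*m - 50) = (m - 4)*(m - 2)*(m^2 - 10*m + 25) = (m - 5)*(m - 4)*(m - 2)*(m - 5)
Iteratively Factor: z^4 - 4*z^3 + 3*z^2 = (z)*(z^3 - 4*z^2 + 3*z) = z^2*(z^2 - 4*z + 3) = z^2*(z - 1)*(z - 3)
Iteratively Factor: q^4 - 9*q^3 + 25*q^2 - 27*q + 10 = (q - 1)*(q^3 - 8*q^2 + 17*q - 10) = (q - 5)*(q - 1)*(q^2 - 3*q + 2) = (q - 5)*(q - 1)^2*(q - 2)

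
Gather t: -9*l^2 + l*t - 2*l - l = -9*l^2 + l*t - 3*l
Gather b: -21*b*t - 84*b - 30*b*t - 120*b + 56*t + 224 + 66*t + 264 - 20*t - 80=b*(-51*t - 204) + 102*t + 408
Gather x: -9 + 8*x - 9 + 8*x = 16*x - 18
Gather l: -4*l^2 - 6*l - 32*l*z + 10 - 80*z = -4*l^2 + l*(-32*z - 6) - 80*z + 10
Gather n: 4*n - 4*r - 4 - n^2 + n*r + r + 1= -n^2 + n*(r + 4) - 3*r - 3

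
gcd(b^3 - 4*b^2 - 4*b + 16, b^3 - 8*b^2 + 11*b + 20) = b - 4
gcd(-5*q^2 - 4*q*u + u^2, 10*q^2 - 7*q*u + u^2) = 5*q - u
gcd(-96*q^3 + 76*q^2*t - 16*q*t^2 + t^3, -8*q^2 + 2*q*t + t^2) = 2*q - t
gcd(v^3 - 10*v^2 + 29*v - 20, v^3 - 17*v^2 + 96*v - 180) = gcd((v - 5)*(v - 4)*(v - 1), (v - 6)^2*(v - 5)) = v - 5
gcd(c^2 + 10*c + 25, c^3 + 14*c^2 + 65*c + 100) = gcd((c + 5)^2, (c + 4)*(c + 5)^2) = c^2 + 10*c + 25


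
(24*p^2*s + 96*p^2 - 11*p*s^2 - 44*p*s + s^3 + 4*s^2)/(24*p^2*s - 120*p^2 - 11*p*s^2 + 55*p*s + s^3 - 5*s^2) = (s + 4)/(s - 5)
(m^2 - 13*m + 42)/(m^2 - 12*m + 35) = (m - 6)/(m - 5)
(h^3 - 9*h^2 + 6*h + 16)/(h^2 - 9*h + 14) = (h^2 - 7*h - 8)/(h - 7)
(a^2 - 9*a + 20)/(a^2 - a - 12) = (a - 5)/(a + 3)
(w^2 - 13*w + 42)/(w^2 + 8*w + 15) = (w^2 - 13*w + 42)/(w^2 + 8*w + 15)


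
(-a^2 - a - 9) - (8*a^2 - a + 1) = -9*a^2 - 10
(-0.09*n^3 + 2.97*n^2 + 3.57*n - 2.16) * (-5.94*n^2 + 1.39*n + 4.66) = 0.5346*n^5 - 17.7669*n^4 - 17.4969*n^3 + 31.6329*n^2 + 13.6338*n - 10.0656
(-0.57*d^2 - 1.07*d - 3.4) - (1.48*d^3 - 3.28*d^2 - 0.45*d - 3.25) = -1.48*d^3 + 2.71*d^2 - 0.62*d - 0.15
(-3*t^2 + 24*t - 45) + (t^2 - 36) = -2*t^2 + 24*t - 81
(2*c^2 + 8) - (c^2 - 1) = c^2 + 9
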